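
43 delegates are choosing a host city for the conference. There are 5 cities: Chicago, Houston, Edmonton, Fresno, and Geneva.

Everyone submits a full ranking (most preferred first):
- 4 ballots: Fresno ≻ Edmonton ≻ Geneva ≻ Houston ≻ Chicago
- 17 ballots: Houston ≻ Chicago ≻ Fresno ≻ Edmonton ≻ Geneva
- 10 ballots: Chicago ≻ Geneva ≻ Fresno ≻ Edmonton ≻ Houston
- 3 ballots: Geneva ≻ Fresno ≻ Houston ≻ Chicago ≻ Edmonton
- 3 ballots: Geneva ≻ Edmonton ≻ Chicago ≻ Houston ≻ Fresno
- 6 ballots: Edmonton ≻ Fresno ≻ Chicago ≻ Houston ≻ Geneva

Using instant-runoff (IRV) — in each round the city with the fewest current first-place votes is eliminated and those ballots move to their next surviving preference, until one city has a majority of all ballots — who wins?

Edmonton

Round 1: Chicago 10, Houston 17, Edmonton 6, Fresno 4, Geneva 6. Fresno eliminated.
Round 2: Chicago 10, Houston 17, Edmonton 10, Geneva 6. Geneva eliminated.
Round 3: Chicago 10, Houston 20, Edmonton 13. Chicago eliminated.
Round 4: Houston 20, Edmonton 23. Edmonton has a majority (≥22).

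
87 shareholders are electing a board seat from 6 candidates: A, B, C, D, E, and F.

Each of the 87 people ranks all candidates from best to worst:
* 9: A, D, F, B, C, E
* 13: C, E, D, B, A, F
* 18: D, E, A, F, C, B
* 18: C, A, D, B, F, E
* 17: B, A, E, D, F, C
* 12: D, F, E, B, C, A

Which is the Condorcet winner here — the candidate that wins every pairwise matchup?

A

A vs B: 45–42
A vs C: 44–43
A vs D: 44–43
A vs E: 44–43
A vs F: 75–12
A beats every other candidate.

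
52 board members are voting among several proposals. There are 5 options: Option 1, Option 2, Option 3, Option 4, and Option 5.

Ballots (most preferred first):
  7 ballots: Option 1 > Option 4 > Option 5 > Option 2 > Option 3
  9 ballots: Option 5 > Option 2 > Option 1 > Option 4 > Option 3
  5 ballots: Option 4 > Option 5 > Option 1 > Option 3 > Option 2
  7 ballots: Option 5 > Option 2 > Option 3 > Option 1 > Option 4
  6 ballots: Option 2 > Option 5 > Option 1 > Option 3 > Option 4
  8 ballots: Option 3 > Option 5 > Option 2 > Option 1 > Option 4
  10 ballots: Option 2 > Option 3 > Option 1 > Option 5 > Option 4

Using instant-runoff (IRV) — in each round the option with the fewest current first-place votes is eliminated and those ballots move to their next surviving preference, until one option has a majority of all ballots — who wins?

Round 1: Option 1 7, Option 2 16, Option 3 8, Option 4 5, Option 5 16. Option 4 eliminated.
Round 2: Option 1 7, Option 2 16, Option 3 8, Option 5 21. Option 1 eliminated.
Round 3: Option 2 16, Option 3 8, Option 5 28. Option 5 has a majority (≥27).

Option 5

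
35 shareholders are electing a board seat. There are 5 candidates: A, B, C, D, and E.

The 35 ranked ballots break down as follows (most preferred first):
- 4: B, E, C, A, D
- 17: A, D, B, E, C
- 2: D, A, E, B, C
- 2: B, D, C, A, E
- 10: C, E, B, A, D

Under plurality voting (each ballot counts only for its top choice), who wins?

A

First-place votes: A 17, B 6, C 10, D 2, E 0.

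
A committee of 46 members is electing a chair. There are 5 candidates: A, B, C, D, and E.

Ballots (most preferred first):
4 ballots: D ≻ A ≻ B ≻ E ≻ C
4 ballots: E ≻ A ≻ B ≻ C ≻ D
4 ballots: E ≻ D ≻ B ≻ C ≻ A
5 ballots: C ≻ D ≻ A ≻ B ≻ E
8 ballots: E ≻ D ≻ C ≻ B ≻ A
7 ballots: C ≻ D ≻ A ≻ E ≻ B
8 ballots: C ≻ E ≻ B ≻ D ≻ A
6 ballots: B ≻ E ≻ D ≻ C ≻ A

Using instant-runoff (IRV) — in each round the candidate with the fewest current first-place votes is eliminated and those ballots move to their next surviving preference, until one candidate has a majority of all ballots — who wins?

E

Round 1: A 0, B 6, C 20, D 4, E 16. A eliminated.
Round 2: B 6, C 20, D 4, E 16. D eliminated.
Round 3: B 10, C 20, E 16. B eliminated.
Round 4: C 20, E 26. E has a majority (≥24).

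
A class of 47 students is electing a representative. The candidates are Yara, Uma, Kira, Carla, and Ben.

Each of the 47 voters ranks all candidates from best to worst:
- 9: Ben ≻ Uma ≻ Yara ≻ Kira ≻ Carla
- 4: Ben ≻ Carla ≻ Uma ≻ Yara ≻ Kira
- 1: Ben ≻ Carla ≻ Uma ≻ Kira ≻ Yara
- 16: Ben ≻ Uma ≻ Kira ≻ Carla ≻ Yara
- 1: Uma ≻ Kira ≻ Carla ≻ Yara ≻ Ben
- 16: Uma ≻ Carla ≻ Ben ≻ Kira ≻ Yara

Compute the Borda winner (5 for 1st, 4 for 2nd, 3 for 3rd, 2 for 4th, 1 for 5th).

Uma

Yara: 9×3 + 4×2 + 1×1 + 16×1 + 1×2 + 16×1 = 70
Uma: 9×4 + 4×3 + 1×3 + 16×4 + 1×5 + 16×5 = 200
Kira: 9×2 + 4×1 + 1×2 + 16×3 + 1×4 + 16×2 = 108
Carla: 9×1 + 4×4 + 1×4 + 16×2 + 1×3 + 16×4 = 128
Ben: 9×5 + 4×5 + 1×5 + 16×5 + 1×1 + 16×3 = 199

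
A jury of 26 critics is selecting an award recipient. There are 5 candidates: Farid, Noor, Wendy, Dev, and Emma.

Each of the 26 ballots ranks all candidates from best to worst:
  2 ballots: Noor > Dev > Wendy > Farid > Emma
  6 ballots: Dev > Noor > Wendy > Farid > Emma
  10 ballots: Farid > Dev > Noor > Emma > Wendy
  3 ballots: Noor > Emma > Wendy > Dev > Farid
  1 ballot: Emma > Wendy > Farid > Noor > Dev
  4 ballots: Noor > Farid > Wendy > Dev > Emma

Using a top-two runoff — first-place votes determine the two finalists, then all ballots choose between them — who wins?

Round 1 first-place votes: Farid 10, Noor 9, Wendy 0, Dev 6, Emma 1. Farid and Noor advance.
Runoff: Farid is ranked above Noor on 11 ballots, Noor above Farid on 15.

Noor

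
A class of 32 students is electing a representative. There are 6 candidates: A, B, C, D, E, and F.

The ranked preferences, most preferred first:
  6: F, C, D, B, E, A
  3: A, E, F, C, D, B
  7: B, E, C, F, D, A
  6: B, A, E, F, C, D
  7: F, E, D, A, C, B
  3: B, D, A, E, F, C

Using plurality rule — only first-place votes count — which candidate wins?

First-place votes: A 3, B 16, C 0, D 0, E 0, F 13.

B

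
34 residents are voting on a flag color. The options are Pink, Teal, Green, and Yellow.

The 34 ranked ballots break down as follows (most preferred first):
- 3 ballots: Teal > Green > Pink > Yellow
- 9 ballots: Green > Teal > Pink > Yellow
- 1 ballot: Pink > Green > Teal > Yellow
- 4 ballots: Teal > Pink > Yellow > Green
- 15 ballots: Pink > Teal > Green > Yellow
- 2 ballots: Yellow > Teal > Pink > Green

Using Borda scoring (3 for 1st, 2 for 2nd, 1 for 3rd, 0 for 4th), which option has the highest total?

Teal

Pink: 3×1 + 9×1 + 1×3 + 4×2 + 15×3 + 2×1 = 70
Teal: 3×3 + 9×2 + 1×1 + 4×3 + 15×2 + 2×2 = 74
Green: 3×2 + 9×3 + 1×2 + 4×0 + 15×1 + 2×0 = 50
Yellow: 3×0 + 9×0 + 1×0 + 4×1 + 15×0 + 2×3 = 10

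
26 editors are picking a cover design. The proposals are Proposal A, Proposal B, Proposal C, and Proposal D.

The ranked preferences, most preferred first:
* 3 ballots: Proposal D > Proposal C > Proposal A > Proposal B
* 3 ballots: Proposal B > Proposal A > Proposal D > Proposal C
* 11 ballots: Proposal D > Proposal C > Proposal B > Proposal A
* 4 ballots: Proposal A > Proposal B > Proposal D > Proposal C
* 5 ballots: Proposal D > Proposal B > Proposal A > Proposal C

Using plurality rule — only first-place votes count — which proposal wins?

First-place votes: Proposal A 4, Proposal B 3, Proposal C 0, Proposal D 19.

Proposal D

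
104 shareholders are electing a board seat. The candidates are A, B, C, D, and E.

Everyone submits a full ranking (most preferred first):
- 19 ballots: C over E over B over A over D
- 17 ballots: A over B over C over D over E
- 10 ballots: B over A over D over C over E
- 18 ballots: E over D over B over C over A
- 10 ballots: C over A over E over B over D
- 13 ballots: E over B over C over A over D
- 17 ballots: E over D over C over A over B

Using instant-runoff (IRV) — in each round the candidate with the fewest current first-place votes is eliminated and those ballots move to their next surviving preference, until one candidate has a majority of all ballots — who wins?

C

Round 1: A 17, B 10, C 29, D 0, E 48. D eliminated.
Round 2: A 17, B 10, C 29, E 48. B eliminated.
Round 3: A 27, C 29, E 48. A eliminated.
Round 4: C 56, E 48. C has a majority (≥53).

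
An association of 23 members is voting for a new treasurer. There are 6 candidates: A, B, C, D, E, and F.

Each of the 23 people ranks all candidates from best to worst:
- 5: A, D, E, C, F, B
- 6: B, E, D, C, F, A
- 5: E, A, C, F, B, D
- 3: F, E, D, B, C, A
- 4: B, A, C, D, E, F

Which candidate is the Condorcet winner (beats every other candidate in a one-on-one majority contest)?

E vs A: 14–9
E vs B: 13–10
E vs C: 19–4
E vs D: 14–9
E vs F: 20–3
E beats every other candidate.

E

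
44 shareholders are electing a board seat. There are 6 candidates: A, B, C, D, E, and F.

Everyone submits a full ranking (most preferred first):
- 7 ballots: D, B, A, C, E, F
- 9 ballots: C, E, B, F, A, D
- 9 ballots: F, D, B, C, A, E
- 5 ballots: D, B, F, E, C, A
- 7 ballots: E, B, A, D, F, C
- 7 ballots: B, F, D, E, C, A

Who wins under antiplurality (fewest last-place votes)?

B

Last-place votes: A 12, B 0, C 7, D 9, E 9, F 7.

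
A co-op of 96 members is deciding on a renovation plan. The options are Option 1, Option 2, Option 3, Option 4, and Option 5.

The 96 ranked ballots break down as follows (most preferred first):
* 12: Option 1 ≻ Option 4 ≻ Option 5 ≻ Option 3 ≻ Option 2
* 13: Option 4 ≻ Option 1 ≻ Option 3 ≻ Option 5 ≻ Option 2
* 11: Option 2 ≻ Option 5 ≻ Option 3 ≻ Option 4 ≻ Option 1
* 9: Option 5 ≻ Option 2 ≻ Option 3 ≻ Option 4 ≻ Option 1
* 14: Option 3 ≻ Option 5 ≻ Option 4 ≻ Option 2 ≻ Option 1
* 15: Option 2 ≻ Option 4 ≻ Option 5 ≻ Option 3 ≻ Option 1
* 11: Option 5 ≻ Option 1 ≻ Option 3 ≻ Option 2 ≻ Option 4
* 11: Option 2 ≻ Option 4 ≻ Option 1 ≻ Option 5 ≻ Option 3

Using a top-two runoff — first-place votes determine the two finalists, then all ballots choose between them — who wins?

Round 1 first-place votes: Option 1 12, Option 2 37, Option 3 14, Option 4 13, Option 5 20. Option 2 and Option 5 advance.
Runoff: Option 2 is ranked above Option 5 on 37 ballots, Option 5 above Option 2 on 59.

Option 5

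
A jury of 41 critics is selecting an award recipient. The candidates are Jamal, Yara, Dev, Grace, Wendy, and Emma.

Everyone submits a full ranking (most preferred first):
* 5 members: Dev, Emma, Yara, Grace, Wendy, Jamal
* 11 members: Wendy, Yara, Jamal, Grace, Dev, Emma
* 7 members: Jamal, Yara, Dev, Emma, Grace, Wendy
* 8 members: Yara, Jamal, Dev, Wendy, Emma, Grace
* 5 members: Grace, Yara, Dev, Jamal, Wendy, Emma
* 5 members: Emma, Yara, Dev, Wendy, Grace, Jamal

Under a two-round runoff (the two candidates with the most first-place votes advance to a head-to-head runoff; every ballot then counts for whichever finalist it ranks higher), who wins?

Round 1 first-place votes: Jamal 7, Yara 8, Dev 5, Grace 5, Wendy 11, Emma 5. Wendy and Yara advance.
Runoff: Wendy is ranked above Yara on 11 ballots, Yara above Wendy on 30.

Yara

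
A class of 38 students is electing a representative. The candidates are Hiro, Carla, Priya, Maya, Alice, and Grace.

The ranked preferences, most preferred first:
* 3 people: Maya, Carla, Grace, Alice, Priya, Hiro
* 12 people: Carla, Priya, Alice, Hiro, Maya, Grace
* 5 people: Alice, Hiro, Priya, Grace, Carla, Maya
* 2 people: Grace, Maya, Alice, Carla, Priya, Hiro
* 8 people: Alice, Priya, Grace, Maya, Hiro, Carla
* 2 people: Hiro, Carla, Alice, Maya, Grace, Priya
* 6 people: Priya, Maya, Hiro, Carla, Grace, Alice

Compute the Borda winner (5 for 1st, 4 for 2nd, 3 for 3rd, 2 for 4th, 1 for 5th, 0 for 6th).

Priya

Hiro: 3×0 + 12×2 + 5×4 + 2×0 + 8×1 + 2×5 + 6×3 = 80
Carla: 3×4 + 12×5 + 5×1 + 2×2 + 8×0 + 2×4 + 6×2 = 101
Priya: 3×1 + 12×4 + 5×3 + 2×1 + 8×4 + 2×0 + 6×5 = 130
Maya: 3×5 + 12×1 + 5×0 + 2×4 + 8×2 + 2×2 + 6×4 = 79
Alice: 3×2 + 12×3 + 5×5 + 2×3 + 8×5 + 2×3 + 6×0 = 119
Grace: 3×3 + 12×0 + 5×2 + 2×5 + 8×3 + 2×1 + 6×1 = 61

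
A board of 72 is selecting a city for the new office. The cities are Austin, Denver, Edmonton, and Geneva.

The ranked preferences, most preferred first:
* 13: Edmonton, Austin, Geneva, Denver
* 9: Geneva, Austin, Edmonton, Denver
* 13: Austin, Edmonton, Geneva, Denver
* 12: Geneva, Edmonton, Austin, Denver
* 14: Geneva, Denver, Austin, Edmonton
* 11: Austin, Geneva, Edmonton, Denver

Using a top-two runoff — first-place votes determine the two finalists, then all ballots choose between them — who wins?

Round 1 first-place votes: Austin 24, Denver 0, Edmonton 13, Geneva 35. Geneva and Austin advance.
Runoff: Geneva is ranked above Austin on 35 ballots, Austin above Geneva on 37.

Austin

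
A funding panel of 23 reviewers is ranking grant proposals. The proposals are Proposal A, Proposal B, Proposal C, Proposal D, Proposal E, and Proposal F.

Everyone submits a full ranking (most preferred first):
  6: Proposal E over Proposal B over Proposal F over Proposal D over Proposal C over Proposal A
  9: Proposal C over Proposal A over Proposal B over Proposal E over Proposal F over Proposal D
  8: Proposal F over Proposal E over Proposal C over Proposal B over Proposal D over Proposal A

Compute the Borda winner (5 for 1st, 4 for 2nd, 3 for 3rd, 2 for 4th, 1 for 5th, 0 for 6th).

Proposal E

Proposal A: 6×0 + 9×4 + 8×0 = 36
Proposal B: 6×4 + 9×3 + 8×2 = 67
Proposal C: 6×1 + 9×5 + 8×3 = 75
Proposal D: 6×2 + 9×0 + 8×1 = 20
Proposal E: 6×5 + 9×2 + 8×4 = 80
Proposal F: 6×3 + 9×1 + 8×5 = 67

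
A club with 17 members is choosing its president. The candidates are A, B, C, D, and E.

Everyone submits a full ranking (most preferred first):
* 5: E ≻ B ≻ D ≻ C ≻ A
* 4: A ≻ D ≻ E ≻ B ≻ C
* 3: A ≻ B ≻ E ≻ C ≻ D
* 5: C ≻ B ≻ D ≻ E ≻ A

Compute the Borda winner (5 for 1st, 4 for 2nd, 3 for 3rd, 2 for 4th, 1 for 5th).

A: 5×1 + 4×5 + 3×5 + 5×1 = 45
B: 5×4 + 4×2 + 3×4 + 5×4 = 60
C: 5×2 + 4×1 + 3×2 + 5×5 = 45
D: 5×3 + 4×4 + 3×1 + 5×3 = 49
E: 5×5 + 4×3 + 3×3 + 5×2 = 56

B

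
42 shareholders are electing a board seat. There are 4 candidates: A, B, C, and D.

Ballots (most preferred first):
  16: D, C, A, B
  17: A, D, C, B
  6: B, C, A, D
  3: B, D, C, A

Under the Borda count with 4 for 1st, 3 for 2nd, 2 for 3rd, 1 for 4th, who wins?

D

A: 16×2 + 17×4 + 6×2 + 3×1 = 115
B: 16×1 + 17×1 + 6×4 + 3×4 = 69
C: 16×3 + 17×2 + 6×3 + 3×2 = 106
D: 16×4 + 17×3 + 6×1 + 3×3 = 130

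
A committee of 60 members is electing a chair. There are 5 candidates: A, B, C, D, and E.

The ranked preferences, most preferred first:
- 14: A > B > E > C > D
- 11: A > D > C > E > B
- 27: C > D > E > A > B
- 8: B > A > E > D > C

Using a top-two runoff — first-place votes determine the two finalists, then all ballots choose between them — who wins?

A

Round 1 first-place votes: A 25, B 8, C 27, D 0, E 0. C and A advance.
Runoff: C is ranked above A on 27 ballots, A above C on 33.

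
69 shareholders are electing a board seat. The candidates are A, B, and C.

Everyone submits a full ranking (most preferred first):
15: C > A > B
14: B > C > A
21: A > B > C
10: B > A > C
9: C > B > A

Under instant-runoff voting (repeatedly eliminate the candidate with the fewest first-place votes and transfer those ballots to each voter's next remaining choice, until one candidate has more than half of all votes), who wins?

Round 1: A 21, B 24, C 24. A eliminated.
Round 2: B 45, C 24. B has a majority (≥35).

B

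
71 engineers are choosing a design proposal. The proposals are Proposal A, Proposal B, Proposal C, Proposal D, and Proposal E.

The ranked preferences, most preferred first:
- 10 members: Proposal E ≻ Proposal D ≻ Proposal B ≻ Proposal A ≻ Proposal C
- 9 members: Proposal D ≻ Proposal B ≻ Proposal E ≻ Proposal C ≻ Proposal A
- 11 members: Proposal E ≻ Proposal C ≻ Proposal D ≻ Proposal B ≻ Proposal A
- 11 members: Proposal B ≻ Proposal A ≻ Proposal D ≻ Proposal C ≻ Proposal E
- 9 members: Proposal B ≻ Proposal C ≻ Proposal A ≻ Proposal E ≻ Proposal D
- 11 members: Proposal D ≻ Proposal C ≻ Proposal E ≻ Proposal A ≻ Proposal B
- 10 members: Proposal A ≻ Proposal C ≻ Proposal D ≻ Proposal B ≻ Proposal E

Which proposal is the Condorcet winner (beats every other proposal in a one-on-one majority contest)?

Proposal D

Proposal D vs Proposal A: 41–30
Proposal D vs Proposal B: 51–20
Proposal D vs Proposal C: 41–30
Proposal D vs Proposal E: 41–30
Proposal D beats every other proposal.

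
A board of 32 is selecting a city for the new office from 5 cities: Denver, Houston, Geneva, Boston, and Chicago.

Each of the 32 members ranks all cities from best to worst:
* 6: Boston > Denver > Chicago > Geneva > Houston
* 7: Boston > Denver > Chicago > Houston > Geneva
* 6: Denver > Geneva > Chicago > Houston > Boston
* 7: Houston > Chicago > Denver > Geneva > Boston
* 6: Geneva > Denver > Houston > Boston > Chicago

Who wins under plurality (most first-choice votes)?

First-place votes: Denver 6, Houston 7, Geneva 6, Boston 13, Chicago 0.

Boston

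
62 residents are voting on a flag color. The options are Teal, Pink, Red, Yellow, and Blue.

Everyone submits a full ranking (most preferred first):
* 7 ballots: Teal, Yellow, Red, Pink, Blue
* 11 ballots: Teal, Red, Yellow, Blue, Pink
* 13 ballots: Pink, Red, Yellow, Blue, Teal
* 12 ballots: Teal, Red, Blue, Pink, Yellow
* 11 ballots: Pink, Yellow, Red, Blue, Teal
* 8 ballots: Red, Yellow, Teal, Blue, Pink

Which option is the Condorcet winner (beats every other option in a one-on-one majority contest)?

Red vs Teal: 32–30
Red vs Pink: 38–24
Red vs Yellow: 44–18
Red vs Blue: 62–0
Red beats every other option.

Red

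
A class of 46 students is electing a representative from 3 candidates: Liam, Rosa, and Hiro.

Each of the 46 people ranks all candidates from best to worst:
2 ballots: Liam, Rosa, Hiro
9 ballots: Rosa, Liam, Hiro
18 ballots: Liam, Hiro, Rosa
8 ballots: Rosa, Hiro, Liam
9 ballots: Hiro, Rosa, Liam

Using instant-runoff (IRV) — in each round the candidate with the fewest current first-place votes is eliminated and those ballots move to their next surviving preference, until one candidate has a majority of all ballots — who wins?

Rosa

Round 1: Liam 20, Rosa 17, Hiro 9. Hiro eliminated.
Round 2: Liam 20, Rosa 26. Rosa has a majority (≥24).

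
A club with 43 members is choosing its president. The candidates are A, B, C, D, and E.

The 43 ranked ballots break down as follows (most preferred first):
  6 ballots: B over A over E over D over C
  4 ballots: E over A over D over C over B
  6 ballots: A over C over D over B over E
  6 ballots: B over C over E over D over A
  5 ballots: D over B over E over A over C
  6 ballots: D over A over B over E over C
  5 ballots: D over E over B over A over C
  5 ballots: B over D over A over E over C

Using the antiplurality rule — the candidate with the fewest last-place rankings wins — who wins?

D

Last-place votes: A 6, B 4, C 27, D 0, E 6.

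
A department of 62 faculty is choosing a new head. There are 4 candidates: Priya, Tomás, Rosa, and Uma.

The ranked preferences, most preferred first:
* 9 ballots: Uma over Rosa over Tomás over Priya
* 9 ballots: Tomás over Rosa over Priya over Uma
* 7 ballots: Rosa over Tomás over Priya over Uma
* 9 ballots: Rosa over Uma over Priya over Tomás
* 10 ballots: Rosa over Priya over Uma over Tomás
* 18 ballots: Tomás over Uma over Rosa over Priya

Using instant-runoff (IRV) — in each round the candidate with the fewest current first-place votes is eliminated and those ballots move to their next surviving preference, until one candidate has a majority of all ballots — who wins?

Round 1: Priya 0, Tomás 27, Rosa 26, Uma 9. Priya eliminated.
Round 2: Tomás 27, Rosa 26, Uma 9. Uma eliminated.
Round 3: Tomás 27, Rosa 35. Rosa has a majority (≥32).

Rosa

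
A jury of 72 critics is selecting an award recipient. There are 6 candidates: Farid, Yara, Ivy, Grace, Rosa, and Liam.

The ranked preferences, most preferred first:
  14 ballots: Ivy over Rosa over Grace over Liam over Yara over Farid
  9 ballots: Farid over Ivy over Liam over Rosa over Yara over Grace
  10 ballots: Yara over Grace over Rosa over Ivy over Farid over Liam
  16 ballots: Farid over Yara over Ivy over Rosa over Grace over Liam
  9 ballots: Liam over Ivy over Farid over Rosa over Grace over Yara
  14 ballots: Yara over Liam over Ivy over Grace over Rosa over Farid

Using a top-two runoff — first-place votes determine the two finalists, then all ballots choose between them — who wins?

Yara

Round 1 first-place votes: Farid 25, Yara 24, Ivy 14, Grace 0, Rosa 0, Liam 9. Farid and Yara advance.
Runoff: Farid is ranked above Yara on 34 ballots, Yara above Farid on 38.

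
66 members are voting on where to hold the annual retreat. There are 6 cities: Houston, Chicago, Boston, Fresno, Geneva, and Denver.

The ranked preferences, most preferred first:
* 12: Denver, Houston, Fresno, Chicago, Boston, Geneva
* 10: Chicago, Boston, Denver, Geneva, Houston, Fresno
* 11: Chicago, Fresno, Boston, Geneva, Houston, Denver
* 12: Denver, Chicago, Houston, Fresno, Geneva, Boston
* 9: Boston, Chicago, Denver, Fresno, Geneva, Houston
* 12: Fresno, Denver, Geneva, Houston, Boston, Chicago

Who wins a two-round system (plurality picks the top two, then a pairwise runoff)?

Denver

Round 1 first-place votes: Houston 0, Chicago 21, Boston 9, Fresno 12, Geneva 0, Denver 24. Denver and Chicago advance.
Runoff: Denver is ranked above Chicago on 36 ballots, Chicago above Denver on 30.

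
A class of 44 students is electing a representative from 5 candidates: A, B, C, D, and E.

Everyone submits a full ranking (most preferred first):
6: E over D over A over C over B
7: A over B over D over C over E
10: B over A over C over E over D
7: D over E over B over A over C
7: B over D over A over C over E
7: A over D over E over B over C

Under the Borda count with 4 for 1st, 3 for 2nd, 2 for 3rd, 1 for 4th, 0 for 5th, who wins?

A: 6×2 + 7×4 + 10×3 + 7×1 + 7×2 + 7×4 = 119
B: 6×0 + 7×3 + 10×4 + 7×2 + 7×4 + 7×1 = 110
C: 6×1 + 7×1 + 10×2 + 7×0 + 7×1 + 7×0 = 40
D: 6×3 + 7×2 + 10×0 + 7×4 + 7×3 + 7×3 = 102
E: 6×4 + 7×0 + 10×1 + 7×3 + 7×0 + 7×2 = 69

A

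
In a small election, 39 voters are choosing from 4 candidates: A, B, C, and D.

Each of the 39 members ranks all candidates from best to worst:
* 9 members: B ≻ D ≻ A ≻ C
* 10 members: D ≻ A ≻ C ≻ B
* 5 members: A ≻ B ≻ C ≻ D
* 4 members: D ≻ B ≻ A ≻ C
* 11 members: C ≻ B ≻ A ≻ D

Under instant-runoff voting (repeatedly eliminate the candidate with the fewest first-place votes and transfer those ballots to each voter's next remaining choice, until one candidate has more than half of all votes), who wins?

Round 1: A 5, B 9, C 11, D 14. A eliminated.
Round 2: B 14, C 11, D 14. C eliminated.
Round 3: B 25, D 14. B has a majority (≥20).

B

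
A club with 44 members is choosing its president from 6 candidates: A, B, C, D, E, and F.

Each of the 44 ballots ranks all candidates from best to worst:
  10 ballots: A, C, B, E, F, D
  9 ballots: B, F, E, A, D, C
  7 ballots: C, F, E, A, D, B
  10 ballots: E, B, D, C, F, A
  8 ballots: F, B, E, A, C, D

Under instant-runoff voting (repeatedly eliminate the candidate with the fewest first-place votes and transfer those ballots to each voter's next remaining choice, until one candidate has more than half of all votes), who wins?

Round 1: A 10, B 9, C 7, D 0, E 10, F 8. D eliminated.
Round 2: A 10, B 9, C 7, E 10, F 8. C eliminated.
Round 3: A 10, B 9, E 10, F 15. B eliminated.
Round 4: A 10, E 10, F 24. F has a majority (≥23).

F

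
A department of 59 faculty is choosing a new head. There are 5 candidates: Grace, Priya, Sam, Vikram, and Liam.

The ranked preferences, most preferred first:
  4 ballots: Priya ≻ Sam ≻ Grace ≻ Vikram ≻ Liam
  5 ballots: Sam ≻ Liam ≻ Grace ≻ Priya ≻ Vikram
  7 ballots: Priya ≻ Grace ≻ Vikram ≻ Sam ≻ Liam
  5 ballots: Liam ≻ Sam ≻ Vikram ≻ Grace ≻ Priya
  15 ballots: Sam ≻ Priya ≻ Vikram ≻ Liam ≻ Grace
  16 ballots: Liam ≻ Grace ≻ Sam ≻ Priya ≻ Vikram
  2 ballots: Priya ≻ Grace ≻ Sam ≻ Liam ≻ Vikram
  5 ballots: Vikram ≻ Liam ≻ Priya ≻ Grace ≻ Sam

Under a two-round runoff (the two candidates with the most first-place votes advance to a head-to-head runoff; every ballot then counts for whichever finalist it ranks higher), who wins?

Round 1 first-place votes: Grace 0, Priya 13, Sam 20, Vikram 5, Liam 21. Liam and Sam advance.
Runoff: Liam is ranked above Sam on 26 ballots, Sam above Liam on 33.

Sam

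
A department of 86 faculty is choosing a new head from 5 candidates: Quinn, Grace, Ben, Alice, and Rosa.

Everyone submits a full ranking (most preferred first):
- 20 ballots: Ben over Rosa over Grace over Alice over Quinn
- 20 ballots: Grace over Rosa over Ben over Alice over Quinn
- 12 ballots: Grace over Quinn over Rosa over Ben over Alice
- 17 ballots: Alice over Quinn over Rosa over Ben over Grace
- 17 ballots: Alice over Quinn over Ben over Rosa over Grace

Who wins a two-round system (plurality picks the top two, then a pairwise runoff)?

Round 1 first-place votes: Quinn 0, Grace 32, Ben 20, Alice 34, Rosa 0. Alice and Grace advance.
Runoff: Alice is ranked above Grace on 34 ballots, Grace above Alice on 52.

Grace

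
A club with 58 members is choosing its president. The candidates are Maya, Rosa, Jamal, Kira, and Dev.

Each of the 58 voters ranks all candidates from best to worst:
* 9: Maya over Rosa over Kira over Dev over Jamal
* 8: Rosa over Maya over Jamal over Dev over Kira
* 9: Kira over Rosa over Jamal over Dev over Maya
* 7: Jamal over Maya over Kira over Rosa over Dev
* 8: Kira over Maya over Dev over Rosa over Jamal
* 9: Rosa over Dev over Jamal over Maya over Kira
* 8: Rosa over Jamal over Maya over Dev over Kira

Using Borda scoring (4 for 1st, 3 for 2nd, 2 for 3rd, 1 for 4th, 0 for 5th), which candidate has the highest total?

Rosa

Maya: 9×4 + 8×3 + 9×0 + 7×3 + 8×3 + 9×1 + 8×2 = 130
Rosa: 9×3 + 8×4 + 9×3 + 7×1 + 8×1 + 9×4 + 8×4 = 169
Jamal: 9×0 + 8×2 + 9×2 + 7×4 + 8×0 + 9×2 + 8×3 = 104
Kira: 9×2 + 8×0 + 9×4 + 7×2 + 8×4 + 9×0 + 8×0 = 100
Dev: 9×1 + 8×1 + 9×1 + 7×0 + 8×2 + 9×3 + 8×1 = 77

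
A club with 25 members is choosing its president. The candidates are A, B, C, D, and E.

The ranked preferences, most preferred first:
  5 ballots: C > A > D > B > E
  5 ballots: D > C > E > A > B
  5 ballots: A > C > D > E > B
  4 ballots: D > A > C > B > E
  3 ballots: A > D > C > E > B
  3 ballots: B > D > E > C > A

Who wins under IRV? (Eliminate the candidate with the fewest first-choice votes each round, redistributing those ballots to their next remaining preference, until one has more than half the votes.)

A

Round 1: A 8, B 3, C 5, D 9, E 0. E eliminated.
Round 2: A 8, B 3, C 5, D 9. B eliminated.
Round 3: A 8, C 5, D 12. C eliminated.
Round 4: A 13, D 12. A has a majority (≥13).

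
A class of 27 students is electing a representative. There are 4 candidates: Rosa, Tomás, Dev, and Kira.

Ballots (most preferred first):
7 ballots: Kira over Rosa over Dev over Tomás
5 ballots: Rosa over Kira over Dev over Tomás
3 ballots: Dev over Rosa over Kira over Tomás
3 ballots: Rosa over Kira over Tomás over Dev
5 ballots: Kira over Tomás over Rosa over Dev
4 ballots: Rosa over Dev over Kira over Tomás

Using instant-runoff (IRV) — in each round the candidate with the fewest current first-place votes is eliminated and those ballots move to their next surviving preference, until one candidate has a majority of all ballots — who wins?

Rosa

Round 1: Rosa 12, Tomás 0, Dev 3, Kira 12. Tomás eliminated.
Round 2: Rosa 12, Dev 3, Kira 12. Dev eliminated.
Round 3: Rosa 15, Kira 12. Rosa has a majority (≥14).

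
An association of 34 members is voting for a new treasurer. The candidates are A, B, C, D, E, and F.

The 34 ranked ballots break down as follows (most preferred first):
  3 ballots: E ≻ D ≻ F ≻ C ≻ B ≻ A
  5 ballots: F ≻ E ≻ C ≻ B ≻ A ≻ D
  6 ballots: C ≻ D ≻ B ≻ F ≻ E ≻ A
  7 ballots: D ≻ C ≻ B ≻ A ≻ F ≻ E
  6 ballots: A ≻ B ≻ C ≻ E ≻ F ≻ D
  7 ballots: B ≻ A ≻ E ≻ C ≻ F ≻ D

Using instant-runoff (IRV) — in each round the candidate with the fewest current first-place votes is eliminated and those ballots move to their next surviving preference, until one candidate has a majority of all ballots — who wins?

C

Round 1: A 6, B 7, C 6, D 7, E 3, F 5. E eliminated.
Round 2: A 6, B 7, C 6, D 10, F 5. F eliminated.
Round 3: A 6, B 7, C 11, D 10. A eliminated.
Round 4: B 13, C 11, D 10. D eliminated.
Round 5: B 13, C 21. C has a majority (≥18).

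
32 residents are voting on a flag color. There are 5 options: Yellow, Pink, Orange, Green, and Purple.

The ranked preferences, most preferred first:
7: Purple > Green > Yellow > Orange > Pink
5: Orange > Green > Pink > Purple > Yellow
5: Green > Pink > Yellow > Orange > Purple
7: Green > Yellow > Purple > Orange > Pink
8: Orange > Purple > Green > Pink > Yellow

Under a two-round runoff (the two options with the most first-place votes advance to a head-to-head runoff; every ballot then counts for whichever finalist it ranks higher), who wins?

Round 1 first-place votes: Yellow 0, Pink 0, Orange 13, Green 12, Purple 7. Orange and Green advance.
Runoff: Orange is ranked above Green on 13 ballots, Green above Orange on 19.

Green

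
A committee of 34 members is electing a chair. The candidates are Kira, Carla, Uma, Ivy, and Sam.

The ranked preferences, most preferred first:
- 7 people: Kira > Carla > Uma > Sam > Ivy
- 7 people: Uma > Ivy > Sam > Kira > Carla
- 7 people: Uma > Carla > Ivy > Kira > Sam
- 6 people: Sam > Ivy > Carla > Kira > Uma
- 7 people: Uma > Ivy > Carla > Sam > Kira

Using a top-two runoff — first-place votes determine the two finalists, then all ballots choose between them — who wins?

Round 1 first-place votes: Kira 7, Carla 0, Uma 21, Ivy 0, Sam 6. Uma and Kira advance.
Runoff: Uma is ranked above Kira on 21 ballots, Kira above Uma on 13.

Uma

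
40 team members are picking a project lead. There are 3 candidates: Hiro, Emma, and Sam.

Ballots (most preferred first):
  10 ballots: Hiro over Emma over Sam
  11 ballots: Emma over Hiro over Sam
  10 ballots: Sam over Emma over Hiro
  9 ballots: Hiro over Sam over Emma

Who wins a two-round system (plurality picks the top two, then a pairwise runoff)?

Emma

Round 1 first-place votes: Hiro 19, Emma 11, Sam 10. Hiro and Emma advance.
Runoff: Hiro is ranked above Emma on 19 ballots, Emma above Hiro on 21.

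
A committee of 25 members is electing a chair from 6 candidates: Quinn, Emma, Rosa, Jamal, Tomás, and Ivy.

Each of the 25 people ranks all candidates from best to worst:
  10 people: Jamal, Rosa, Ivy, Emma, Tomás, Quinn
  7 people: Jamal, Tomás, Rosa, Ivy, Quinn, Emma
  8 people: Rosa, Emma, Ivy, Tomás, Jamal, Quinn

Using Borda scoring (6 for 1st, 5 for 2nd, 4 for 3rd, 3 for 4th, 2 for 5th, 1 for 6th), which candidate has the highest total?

Rosa

Quinn: 10×1 + 7×2 + 8×1 = 32
Emma: 10×3 + 7×1 + 8×5 = 77
Rosa: 10×5 + 7×4 + 8×6 = 126
Jamal: 10×6 + 7×6 + 8×2 = 118
Tomás: 10×2 + 7×5 + 8×3 = 79
Ivy: 10×4 + 7×3 + 8×4 = 93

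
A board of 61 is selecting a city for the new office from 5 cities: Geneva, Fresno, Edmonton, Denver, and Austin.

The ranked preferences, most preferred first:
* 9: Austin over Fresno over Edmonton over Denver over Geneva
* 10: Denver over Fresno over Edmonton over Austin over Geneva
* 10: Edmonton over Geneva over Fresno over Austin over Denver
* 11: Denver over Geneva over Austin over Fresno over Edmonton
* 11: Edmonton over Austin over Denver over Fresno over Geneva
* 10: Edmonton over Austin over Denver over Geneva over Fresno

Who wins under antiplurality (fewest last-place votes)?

Last-place votes: Geneva 30, Fresno 10, Edmonton 11, Denver 10, Austin 0.

Austin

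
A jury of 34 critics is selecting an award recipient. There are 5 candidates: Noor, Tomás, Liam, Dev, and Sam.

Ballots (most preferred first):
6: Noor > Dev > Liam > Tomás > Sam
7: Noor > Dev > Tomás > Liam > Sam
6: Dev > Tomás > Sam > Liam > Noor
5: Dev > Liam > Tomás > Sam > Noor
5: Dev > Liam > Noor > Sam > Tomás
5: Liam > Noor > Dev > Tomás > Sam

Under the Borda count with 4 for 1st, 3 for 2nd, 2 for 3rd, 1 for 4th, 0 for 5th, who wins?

Dev

Noor: 6×4 + 7×4 + 6×0 + 5×0 + 5×2 + 5×3 = 77
Tomás: 6×1 + 7×2 + 6×3 + 5×2 + 5×0 + 5×1 = 53
Liam: 6×2 + 7×1 + 6×1 + 5×3 + 5×3 + 5×4 = 75
Dev: 6×3 + 7×3 + 6×4 + 5×4 + 5×4 + 5×2 = 113
Sam: 6×0 + 7×0 + 6×2 + 5×1 + 5×1 + 5×0 = 22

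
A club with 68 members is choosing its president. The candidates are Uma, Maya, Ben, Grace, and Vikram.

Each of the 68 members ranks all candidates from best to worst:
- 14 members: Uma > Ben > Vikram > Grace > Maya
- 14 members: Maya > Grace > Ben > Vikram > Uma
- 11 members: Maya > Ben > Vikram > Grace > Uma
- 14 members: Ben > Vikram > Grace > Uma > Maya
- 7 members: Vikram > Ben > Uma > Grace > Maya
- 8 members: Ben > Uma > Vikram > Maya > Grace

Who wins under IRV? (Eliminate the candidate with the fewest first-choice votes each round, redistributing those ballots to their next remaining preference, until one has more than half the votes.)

Round 1: Uma 14, Maya 25, Ben 22, Grace 0, Vikram 7. Grace eliminated.
Round 2: Uma 14, Maya 25, Ben 22, Vikram 7. Vikram eliminated.
Round 3: Uma 14, Maya 25, Ben 29. Uma eliminated.
Round 4: Maya 25, Ben 43. Ben has a majority (≥35).

Ben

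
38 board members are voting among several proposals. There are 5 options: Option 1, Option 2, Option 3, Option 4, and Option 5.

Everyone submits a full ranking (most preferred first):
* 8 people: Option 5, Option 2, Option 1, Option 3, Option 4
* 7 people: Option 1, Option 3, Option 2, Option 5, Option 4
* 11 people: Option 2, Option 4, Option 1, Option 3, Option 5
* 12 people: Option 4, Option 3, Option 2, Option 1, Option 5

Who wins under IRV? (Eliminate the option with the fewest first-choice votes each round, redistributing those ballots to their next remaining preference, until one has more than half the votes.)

Option 2

Round 1: Option 1 7, Option 2 11, Option 3 0, Option 4 12, Option 5 8. Option 3 eliminated.
Round 2: Option 1 7, Option 2 11, Option 4 12, Option 5 8. Option 1 eliminated.
Round 3: Option 2 18, Option 4 12, Option 5 8. Option 5 eliminated.
Round 4: Option 2 26, Option 4 12. Option 2 has a majority (≥20).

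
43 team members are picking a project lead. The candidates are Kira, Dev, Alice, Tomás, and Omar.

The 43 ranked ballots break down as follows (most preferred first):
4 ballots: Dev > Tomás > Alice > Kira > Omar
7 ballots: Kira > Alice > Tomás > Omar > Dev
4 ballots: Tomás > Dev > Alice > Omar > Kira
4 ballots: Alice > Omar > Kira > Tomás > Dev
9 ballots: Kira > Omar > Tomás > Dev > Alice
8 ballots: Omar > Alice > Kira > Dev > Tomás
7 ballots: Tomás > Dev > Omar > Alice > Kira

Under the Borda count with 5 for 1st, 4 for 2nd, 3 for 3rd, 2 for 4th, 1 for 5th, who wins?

Omar

Kira: 4×2 + 7×5 + 4×1 + 4×3 + 9×5 + 8×3 + 7×1 = 135
Dev: 4×5 + 7×1 + 4×4 + 4×1 + 9×2 + 8×2 + 7×4 = 109
Alice: 4×3 + 7×4 + 4×3 + 4×5 + 9×1 + 8×4 + 7×2 = 127
Tomás: 4×4 + 7×3 + 4×5 + 4×2 + 9×3 + 8×1 + 7×5 = 135
Omar: 4×1 + 7×2 + 4×2 + 4×4 + 9×4 + 8×5 + 7×3 = 139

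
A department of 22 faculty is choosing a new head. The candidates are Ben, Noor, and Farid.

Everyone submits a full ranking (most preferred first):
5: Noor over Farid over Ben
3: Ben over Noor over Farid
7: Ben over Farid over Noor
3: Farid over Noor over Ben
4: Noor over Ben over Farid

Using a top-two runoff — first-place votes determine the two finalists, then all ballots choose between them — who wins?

Noor

Round 1 first-place votes: Ben 10, Noor 9, Farid 3. Ben and Noor advance.
Runoff: Ben is ranked above Noor on 10 ballots, Noor above Ben on 12.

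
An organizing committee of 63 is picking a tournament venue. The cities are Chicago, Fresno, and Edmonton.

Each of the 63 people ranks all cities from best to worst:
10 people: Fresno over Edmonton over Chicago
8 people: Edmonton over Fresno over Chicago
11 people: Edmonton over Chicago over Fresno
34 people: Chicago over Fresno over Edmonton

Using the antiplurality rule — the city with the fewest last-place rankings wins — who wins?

Fresno

Last-place votes: Chicago 18, Fresno 11, Edmonton 34.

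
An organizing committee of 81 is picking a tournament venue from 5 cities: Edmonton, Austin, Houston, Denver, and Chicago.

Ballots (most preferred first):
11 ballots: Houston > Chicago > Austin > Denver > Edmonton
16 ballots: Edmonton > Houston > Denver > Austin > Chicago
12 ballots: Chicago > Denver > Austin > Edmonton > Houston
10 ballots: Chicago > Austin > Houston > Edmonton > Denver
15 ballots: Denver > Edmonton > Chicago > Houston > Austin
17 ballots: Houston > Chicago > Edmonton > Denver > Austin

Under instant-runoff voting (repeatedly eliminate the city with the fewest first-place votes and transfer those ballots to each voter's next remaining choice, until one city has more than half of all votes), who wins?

Round 1: Edmonton 16, Austin 0, Houston 28, Denver 15, Chicago 22. Austin eliminated.
Round 2: Edmonton 16, Houston 28, Denver 15, Chicago 22. Denver eliminated.
Round 3: Edmonton 31, Houston 28, Chicago 22. Chicago eliminated.
Round 4: Edmonton 43, Houston 38. Edmonton has a majority (≥41).

Edmonton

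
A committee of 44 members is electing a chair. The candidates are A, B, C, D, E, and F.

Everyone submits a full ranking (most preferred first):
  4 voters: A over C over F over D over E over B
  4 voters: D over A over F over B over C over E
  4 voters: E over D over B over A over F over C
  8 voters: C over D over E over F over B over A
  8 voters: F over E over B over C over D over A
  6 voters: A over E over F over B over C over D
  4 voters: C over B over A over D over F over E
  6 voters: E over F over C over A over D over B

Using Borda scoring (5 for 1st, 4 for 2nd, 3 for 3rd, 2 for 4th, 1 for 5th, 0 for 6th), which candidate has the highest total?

A: 4×5 + 4×4 + 4×2 + 8×0 + 8×0 + 6×5 + 4×3 + 6×2 = 98
B: 4×0 + 4×2 + 4×3 + 8×1 + 8×3 + 6×2 + 4×4 + 6×0 = 80
C: 4×4 + 4×1 + 4×0 + 8×5 + 8×2 + 6×1 + 4×5 + 6×3 = 120
D: 4×2 + 4×5 + 4×4 + 8×4 + 8×1 + 6×0 + 4×2 + 6×1 = 98
E: 4×1 + 4×0 + 4×5 + 8×3 + 8×4 + 6×4 + 4×0 + 6×5 = 134
F: 4×3 + 4×3 + 4×1 + 8×2 + 8×5 + 6×3 + 4×1 + 6×4 = 130

E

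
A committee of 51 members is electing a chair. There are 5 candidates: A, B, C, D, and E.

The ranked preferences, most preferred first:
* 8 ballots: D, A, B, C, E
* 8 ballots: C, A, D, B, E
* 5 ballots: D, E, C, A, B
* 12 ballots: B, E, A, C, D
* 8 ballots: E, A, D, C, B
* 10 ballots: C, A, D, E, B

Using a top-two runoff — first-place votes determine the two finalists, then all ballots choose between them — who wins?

Round 1 first-place votes: A 0, B 12, C 18, D 13, E 8. C and D advance.
Runoff: C is ranked above D on 30 ballots, D above C on 21.

C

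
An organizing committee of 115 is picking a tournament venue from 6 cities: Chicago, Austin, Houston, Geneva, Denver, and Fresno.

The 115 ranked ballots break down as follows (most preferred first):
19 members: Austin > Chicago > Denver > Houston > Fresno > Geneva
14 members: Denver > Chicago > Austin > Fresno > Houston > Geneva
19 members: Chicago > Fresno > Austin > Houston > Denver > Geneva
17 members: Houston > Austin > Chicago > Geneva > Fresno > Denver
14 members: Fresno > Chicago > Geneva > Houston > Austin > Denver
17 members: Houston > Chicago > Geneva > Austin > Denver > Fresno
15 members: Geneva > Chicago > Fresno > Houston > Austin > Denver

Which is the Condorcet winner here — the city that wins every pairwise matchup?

Chicago

Chicago vs Austin: 79–36
Chicago vs Houston: 81–34
Chicago vs Geneva: 100–15
Chicago vs Denver: 101–14
Chicago vs Fresno: 101–14
Chicago beats every other city.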